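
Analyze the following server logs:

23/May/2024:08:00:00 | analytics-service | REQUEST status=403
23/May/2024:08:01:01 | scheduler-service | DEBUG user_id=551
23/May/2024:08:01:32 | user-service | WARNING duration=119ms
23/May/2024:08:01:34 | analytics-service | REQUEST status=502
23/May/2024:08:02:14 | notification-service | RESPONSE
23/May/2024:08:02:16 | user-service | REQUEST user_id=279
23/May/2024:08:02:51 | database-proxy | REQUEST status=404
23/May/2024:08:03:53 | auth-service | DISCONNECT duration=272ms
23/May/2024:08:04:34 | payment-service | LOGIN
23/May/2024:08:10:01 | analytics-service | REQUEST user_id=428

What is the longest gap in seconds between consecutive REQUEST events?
430

To find the longest gap:

1. Extract all REQUEST events in chronological order
2. Calculate time differences between consecutive events
3. Find the maximum difference
4. Longest gap: 430 seconds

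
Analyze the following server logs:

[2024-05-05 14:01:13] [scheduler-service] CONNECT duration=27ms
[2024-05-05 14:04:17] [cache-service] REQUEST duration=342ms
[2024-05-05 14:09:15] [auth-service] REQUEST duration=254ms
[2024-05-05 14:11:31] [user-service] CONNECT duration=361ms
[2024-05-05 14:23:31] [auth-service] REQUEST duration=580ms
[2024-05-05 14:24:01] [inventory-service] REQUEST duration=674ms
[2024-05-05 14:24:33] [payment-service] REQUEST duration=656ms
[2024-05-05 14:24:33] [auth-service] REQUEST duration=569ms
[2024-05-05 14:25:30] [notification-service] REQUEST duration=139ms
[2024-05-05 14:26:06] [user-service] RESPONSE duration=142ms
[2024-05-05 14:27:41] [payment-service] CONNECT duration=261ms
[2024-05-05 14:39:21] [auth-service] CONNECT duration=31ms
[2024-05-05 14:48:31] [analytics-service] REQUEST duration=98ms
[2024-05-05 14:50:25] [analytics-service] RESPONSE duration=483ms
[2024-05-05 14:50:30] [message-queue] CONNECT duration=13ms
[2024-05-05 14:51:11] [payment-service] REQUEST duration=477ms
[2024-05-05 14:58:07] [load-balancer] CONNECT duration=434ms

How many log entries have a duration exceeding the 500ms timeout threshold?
4

To count timeouts:

1. Threshold: 500ms
2. Extract duration from each log entry
3. Count entries where duration > 500
4. Timeout count: 4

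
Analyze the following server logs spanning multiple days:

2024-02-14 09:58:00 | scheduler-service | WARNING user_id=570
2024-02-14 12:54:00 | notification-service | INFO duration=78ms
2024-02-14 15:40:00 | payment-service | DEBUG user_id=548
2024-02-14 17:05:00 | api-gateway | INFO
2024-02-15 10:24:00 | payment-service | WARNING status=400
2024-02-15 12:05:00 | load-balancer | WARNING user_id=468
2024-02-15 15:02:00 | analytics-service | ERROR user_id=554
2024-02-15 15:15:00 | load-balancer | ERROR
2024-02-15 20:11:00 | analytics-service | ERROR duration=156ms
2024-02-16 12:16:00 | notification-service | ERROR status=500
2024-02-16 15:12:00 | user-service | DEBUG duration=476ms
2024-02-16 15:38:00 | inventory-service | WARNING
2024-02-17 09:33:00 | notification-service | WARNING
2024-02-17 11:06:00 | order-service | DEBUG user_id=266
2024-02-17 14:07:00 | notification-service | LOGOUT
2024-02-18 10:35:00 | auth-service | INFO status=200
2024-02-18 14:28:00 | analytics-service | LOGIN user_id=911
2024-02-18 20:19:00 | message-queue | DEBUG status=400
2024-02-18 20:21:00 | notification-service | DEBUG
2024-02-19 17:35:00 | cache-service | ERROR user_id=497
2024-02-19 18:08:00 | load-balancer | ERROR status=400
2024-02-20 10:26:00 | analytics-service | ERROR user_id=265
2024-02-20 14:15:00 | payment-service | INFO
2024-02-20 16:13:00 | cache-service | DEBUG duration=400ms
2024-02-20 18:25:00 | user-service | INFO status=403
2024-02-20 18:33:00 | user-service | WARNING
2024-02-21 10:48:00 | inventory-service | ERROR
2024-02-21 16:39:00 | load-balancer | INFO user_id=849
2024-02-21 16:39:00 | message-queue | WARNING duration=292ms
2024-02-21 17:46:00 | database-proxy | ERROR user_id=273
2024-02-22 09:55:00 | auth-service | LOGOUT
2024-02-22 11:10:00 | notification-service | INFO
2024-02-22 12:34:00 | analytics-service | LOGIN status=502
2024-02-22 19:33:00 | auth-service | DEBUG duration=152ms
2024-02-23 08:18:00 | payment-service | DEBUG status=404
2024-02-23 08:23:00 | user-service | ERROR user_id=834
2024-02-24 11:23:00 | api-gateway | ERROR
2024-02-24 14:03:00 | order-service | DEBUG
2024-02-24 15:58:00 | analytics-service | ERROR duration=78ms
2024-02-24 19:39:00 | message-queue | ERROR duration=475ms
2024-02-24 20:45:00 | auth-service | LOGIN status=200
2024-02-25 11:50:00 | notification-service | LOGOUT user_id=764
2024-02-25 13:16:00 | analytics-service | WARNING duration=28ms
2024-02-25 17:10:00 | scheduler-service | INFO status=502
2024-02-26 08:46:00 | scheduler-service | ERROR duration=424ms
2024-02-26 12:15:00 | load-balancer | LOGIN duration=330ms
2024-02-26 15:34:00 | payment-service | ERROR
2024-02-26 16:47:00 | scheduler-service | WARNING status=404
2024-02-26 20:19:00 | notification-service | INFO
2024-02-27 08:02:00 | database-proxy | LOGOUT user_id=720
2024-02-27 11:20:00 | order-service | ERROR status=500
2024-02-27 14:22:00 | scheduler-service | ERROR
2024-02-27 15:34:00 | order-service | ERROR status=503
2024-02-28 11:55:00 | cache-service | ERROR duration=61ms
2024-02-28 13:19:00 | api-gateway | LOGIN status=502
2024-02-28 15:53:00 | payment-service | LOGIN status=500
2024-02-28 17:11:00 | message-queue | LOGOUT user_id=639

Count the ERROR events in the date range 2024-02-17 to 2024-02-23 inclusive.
6

To filter by date range:

1. Date range: 2024-02-17 through 2024-02-23, both dates inclusive
2. Filter for ERROR events whose date falls in this range
3. Count matching events: 6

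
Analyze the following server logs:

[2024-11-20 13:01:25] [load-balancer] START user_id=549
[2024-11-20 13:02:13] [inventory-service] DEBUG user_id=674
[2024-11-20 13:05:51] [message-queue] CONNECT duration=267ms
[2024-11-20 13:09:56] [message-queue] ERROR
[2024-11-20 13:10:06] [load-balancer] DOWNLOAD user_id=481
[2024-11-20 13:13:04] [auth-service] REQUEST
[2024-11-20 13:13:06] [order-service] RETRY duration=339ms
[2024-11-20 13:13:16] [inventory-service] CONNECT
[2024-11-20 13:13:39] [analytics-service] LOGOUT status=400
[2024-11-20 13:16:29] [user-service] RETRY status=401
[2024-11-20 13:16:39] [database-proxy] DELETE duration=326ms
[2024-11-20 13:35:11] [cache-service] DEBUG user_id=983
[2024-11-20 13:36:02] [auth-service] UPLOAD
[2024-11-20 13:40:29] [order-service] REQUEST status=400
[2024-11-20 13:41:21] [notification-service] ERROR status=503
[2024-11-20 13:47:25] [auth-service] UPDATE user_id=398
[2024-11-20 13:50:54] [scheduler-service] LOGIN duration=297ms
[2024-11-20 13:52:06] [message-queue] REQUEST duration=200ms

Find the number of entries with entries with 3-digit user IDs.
5

To find matching entries:

1. Pattern to match: entries with 3-digit user IDs
2. Scan each log entry for the pattern
3. Count matches: 5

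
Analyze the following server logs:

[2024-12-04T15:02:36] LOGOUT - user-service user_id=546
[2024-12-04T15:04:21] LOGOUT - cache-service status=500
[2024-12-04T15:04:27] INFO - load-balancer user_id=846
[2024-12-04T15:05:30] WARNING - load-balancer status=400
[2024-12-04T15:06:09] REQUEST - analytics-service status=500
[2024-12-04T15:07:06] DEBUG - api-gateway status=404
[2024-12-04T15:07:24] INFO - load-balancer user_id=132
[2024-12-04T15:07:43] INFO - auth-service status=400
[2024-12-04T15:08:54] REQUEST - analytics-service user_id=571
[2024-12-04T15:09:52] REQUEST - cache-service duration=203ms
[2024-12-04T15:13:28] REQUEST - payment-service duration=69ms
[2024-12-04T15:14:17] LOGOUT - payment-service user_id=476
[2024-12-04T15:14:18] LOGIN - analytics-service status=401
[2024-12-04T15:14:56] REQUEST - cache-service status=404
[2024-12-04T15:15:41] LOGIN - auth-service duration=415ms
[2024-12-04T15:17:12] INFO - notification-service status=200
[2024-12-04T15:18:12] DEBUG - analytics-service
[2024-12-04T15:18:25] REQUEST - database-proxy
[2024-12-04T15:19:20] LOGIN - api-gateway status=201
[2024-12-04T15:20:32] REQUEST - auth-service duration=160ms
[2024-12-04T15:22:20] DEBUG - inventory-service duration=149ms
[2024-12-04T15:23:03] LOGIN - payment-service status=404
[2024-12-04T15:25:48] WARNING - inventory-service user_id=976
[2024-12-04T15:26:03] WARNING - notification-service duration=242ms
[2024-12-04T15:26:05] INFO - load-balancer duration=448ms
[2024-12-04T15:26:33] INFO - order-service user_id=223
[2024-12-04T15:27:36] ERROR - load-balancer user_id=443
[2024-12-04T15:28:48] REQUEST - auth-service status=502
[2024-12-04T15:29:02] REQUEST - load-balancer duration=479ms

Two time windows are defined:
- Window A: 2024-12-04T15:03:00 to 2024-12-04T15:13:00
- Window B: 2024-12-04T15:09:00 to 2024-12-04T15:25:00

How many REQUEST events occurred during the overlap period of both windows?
1

To find overlap events:

1. Window A: 2024-12-04T15:03:00 to 2024-12-04T15:13:00
2. Window B: 2024-12-04T15:09:00 to 2024-12-04T15:25:00
3. Overlap period: 2024-12-04T15:09:00 to 2024-12-04T15:13:00
4. Count REQUEST events in overlap: 1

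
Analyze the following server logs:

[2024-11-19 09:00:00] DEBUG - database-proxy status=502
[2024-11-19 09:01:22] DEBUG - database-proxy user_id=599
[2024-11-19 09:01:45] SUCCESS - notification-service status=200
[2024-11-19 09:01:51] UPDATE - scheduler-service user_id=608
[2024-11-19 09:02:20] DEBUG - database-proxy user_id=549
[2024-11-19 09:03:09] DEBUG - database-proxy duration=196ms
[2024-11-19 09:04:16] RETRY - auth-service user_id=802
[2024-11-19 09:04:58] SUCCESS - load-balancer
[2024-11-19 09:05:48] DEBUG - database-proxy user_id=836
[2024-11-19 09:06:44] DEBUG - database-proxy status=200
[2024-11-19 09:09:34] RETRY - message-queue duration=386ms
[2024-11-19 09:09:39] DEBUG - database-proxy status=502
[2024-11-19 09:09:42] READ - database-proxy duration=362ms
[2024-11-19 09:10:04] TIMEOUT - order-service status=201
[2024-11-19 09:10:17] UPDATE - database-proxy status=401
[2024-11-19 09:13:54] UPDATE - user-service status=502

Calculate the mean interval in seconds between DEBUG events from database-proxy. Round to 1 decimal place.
96.5

To calculate average interval:

1. Find all DEBUG events for database-proxy in order
2. Calculate time gaps between consecutive events
3. Compute mean of gaps: 579 / 6 = 96.5 seconds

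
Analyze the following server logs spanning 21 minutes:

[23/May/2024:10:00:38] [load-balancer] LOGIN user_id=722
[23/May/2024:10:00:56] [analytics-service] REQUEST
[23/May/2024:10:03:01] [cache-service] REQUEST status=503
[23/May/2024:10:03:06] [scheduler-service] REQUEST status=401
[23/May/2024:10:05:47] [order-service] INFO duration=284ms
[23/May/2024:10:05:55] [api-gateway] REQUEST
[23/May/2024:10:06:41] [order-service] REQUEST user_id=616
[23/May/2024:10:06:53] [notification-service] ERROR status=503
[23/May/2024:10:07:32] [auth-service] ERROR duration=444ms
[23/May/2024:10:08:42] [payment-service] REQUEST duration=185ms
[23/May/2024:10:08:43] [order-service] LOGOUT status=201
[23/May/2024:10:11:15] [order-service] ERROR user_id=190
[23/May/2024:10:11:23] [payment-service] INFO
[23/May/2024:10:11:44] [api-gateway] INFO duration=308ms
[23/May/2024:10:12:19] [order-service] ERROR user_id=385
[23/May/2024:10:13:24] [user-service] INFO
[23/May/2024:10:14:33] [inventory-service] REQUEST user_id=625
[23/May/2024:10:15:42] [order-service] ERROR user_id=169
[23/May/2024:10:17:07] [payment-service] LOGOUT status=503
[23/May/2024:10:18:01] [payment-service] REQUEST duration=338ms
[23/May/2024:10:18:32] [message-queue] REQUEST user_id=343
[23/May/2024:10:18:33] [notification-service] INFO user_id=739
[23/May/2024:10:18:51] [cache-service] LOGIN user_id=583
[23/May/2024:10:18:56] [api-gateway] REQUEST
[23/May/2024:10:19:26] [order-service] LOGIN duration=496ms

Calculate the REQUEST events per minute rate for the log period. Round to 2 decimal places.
0.48

To calculate the rate:

1. Count total REQUEST events: 10
2. Total time period: 21 minutes
3. Rate = 10 / 21 = 0.48 events per minute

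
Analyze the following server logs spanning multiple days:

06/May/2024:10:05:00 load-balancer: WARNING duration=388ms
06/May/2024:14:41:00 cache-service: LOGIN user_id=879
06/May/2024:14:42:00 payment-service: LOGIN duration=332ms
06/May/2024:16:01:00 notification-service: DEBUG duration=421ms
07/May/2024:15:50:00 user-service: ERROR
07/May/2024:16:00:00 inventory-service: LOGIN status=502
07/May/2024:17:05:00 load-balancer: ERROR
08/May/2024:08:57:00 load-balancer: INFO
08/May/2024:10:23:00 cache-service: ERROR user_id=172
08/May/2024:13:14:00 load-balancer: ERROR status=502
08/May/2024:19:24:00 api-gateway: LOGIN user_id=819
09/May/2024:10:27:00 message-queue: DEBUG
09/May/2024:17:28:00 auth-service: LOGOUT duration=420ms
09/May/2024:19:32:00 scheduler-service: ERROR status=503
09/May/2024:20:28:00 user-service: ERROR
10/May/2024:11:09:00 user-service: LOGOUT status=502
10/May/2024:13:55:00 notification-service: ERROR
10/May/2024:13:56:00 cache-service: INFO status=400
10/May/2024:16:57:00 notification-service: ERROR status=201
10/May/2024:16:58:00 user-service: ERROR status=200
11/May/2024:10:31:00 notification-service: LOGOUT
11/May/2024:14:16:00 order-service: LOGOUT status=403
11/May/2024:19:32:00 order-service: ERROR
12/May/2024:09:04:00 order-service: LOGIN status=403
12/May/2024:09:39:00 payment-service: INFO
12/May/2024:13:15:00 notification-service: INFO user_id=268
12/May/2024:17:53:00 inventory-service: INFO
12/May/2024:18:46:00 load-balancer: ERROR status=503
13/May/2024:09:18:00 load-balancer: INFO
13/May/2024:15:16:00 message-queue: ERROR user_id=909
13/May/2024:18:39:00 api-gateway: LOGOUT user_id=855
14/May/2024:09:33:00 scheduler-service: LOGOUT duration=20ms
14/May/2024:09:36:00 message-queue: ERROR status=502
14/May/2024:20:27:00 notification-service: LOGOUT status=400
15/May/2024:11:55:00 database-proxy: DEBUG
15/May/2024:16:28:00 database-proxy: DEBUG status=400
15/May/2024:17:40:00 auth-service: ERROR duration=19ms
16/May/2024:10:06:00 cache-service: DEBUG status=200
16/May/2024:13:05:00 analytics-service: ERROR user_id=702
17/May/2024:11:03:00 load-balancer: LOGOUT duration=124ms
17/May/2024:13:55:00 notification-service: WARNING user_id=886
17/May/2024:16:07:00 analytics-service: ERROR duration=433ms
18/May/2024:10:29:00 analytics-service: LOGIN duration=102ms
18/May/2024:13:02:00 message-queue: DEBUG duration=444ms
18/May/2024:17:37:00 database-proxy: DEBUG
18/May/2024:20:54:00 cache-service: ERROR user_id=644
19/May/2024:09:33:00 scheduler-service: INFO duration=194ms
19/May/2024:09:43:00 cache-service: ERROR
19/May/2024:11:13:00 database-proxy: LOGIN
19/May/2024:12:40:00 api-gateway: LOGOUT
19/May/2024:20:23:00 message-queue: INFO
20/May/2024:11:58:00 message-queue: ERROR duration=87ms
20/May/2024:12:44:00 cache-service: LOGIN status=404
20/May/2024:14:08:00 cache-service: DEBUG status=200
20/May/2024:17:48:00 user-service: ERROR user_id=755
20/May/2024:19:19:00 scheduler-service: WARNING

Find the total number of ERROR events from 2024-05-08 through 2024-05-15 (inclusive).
12

To filter by date range:

1. Date range: 2024-05-08 through 2024-05-15, both dates inclusive
2. Filter for ERROR events whose date falls in this range
3. Count matching events: 12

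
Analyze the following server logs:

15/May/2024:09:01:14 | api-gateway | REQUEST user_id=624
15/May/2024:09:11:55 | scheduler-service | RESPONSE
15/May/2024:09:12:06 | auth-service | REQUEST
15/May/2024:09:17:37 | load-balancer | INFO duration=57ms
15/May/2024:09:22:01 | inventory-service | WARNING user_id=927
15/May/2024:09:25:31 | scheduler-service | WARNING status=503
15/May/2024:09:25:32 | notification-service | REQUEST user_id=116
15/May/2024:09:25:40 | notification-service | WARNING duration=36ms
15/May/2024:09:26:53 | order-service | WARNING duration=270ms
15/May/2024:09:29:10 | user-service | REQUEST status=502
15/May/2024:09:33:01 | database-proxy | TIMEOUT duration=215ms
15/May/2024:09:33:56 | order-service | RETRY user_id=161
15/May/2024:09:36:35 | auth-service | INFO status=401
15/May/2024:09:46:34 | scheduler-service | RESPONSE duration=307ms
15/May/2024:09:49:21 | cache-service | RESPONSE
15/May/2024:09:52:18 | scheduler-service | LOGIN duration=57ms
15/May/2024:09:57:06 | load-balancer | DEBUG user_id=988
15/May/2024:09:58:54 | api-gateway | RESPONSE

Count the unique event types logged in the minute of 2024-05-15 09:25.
2

To count unique event types:

1. Filter events in the minute starting at 2024-05-15 09:25
2. Extract event types from matching entries
3. Count unique types: 2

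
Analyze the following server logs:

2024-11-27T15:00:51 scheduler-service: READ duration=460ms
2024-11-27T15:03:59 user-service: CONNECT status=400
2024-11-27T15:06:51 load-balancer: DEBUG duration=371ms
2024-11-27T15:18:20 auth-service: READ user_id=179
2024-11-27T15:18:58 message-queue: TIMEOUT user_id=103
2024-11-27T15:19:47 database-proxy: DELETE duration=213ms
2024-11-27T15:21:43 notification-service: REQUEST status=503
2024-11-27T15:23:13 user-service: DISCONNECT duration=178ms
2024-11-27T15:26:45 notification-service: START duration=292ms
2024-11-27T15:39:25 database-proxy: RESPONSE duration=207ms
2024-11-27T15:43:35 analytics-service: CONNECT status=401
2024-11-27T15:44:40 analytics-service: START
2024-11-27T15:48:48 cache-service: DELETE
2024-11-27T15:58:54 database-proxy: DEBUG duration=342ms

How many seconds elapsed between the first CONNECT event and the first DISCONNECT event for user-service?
1154

To find the time between events:

1. Locate the first CONNECT event for user-service: 2024-11-27T15:03:59
2. Locate the first DISCONNECT event for user-service: 2024-11-27T15:23:13
3. Calculate the difference: 2024-11-27T15:23:13 - 2024-11-27T15:03:59 = 1154 seconds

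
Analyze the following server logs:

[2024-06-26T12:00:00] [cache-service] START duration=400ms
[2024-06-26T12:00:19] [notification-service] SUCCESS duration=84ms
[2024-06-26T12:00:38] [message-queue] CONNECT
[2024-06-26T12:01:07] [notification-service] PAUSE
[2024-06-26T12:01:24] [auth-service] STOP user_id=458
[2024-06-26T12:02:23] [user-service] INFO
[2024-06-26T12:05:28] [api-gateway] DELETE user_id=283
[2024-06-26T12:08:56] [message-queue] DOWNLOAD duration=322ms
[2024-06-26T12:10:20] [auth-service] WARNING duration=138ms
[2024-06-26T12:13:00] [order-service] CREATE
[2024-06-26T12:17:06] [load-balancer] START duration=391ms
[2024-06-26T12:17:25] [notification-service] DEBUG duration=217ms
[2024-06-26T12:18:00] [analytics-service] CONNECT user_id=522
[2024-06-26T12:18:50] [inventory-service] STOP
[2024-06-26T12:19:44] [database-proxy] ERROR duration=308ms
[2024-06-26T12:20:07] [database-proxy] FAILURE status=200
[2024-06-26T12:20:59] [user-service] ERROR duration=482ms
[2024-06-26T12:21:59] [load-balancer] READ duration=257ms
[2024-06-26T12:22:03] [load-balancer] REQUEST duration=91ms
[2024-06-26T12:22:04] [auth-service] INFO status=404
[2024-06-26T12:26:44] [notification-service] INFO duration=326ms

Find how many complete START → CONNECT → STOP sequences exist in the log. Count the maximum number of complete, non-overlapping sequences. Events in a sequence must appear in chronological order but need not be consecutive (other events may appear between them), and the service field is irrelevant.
2

To count sequences:

1. Look for pattern: START → CONNECT → STOP
2. Greedily scan the log in chronological order, matching each sequence element in turn (ignoring service)
3. Each time the full pattern completes, increment the count and restart matching from the next event
4. Complete non-overlapping sequences found: 2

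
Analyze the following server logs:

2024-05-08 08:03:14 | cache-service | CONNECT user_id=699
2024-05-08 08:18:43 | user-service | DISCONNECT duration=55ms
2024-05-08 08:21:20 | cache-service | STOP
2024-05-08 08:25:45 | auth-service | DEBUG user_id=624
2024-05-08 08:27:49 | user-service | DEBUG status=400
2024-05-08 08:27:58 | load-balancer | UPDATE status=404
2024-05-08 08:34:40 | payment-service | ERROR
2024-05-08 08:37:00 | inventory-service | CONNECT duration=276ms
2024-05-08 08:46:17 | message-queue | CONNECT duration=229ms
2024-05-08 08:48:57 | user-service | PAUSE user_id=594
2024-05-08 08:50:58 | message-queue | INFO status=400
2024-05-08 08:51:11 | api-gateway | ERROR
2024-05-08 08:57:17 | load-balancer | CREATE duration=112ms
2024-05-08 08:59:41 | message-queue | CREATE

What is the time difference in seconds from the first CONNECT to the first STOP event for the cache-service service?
1086

To find the time between events:

1. Locate the first CONNECT event for cache-service: 2024-05-08 08:03:14
2. Locate the first STOP event for cache-service: 2024-05-08 08:21:20
3. Calculate the difference: 2024-05-08 08:21:20 - 2024-05-08 08:03:14 = 1086 seconds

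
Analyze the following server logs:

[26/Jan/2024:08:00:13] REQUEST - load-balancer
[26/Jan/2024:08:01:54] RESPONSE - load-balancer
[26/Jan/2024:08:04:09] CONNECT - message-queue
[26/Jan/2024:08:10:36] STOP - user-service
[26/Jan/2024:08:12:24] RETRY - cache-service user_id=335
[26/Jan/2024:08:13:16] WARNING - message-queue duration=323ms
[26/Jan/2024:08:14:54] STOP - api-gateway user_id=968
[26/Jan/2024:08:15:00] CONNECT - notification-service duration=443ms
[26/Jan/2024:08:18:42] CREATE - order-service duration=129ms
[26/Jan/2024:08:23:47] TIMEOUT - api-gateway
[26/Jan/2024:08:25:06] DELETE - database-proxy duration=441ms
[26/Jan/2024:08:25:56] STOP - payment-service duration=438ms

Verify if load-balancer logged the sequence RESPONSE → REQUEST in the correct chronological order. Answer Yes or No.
No

To verify sequence order:

1. Find all events in sequence RESPONSE → REQUEST for load-balancer
2. Extract their timestamps
3. Check if timestamps are in ascending order
4. Result: No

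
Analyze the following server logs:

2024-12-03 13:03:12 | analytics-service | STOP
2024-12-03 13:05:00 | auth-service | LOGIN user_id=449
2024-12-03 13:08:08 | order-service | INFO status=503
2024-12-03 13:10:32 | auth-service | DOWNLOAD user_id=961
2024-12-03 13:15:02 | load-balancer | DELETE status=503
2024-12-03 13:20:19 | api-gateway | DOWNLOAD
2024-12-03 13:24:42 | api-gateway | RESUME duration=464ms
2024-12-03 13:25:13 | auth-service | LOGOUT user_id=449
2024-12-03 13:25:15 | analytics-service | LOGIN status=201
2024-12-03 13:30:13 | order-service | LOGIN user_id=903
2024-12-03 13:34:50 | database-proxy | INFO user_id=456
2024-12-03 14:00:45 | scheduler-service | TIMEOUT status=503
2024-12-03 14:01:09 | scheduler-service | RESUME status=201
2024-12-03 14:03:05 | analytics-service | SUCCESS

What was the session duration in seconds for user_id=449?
1213

To calculate session duration:

1. Find LOGIN event for user_id=449: 2024-12-03 13:05:00
2. Find LOGOUT event for user_id=449: 2024-12-03 13:25:13
3. Session duration: 2024-12-03 13:25:13 - 2024-12-03 13:05:00 = 1213 seconds (20 minutes)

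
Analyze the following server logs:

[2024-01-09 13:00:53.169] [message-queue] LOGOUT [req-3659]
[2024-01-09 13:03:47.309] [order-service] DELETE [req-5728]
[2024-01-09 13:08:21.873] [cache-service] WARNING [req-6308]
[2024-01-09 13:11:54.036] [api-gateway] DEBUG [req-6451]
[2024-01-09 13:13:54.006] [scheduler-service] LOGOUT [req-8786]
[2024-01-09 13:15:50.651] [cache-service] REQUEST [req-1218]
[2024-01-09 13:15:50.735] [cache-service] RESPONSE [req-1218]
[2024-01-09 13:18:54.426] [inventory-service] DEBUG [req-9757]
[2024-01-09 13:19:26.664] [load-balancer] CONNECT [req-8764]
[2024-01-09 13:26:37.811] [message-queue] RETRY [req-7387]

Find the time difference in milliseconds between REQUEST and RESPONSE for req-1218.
84

To calculate latency:

1. Find REQUEST with id req-1218: 2024-01-09 13:15:50.651
2. Find RESPONSE with id req-1218: 2024-01-09 13:15:50.735
3. Latency: 2024-01-09 13:15:50.735 - 2024-01-09 13:15:50.651 = 84ms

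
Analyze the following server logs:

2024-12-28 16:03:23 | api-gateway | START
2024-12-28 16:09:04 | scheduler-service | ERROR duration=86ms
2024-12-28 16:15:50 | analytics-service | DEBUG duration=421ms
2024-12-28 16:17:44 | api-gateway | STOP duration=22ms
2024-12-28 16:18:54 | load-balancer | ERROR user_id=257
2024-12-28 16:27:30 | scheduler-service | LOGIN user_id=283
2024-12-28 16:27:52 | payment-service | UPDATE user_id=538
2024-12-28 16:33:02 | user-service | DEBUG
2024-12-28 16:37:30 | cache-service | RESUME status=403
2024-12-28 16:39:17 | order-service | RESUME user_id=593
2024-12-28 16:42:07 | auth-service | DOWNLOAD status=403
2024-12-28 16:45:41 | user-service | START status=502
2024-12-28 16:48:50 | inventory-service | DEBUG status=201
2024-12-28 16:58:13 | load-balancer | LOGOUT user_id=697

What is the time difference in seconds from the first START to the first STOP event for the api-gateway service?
861

To find the time between events:

1. Locate the first START event for api-gateway: 2024-12-28 16:03:23
2. Locate the first STOP event for api-gateway: 2024-12-28 16:17:44
3. Calculate the difference: 2024-12-28 16:17:44 - 2024-12-28 16:03:23 = 861 seconds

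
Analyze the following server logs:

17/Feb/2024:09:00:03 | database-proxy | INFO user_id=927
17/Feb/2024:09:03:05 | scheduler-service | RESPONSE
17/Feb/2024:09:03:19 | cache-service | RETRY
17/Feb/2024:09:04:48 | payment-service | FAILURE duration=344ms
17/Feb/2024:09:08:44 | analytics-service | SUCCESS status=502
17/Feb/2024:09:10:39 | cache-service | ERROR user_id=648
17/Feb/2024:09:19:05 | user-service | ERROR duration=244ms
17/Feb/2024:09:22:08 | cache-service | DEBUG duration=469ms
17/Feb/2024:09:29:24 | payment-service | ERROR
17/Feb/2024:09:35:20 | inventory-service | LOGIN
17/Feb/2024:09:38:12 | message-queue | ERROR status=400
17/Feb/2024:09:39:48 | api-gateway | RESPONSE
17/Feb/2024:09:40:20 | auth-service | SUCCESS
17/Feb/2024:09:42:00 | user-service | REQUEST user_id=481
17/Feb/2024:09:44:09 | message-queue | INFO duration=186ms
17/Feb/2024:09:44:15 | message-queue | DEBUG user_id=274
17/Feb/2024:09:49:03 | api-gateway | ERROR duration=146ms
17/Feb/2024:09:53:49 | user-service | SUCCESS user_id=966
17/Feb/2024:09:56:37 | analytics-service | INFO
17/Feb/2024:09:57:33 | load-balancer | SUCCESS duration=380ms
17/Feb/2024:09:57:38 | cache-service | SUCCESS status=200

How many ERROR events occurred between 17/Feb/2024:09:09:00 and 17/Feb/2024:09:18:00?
1

To count events in the time window:

1. Window boundaries: 17/Feb/2024:09:09:00 to 17/Feb/2024:09:18:00
2. Filter for ERROR events within this window
3. Count matching events: 1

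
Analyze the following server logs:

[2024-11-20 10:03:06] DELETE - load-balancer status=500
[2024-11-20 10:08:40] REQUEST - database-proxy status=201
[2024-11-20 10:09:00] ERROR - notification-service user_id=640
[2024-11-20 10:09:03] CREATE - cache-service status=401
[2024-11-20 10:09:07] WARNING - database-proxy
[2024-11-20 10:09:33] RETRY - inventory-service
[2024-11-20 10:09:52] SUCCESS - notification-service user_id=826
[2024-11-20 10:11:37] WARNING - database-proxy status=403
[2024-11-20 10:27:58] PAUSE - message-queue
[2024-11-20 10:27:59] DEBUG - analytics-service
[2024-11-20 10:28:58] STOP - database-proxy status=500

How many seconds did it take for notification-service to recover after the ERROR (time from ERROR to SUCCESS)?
52

To calculate recovery time:

1. Find ERROR event for notification-service: 2024-11-20 10:09:00
2. Find next SUCCESS event for notification-service: 2024-11-20 10:09:52
3. Recovery time: 2024-11-20 10:09:52 - 2024-11-20 10:09:00 = 52 seconds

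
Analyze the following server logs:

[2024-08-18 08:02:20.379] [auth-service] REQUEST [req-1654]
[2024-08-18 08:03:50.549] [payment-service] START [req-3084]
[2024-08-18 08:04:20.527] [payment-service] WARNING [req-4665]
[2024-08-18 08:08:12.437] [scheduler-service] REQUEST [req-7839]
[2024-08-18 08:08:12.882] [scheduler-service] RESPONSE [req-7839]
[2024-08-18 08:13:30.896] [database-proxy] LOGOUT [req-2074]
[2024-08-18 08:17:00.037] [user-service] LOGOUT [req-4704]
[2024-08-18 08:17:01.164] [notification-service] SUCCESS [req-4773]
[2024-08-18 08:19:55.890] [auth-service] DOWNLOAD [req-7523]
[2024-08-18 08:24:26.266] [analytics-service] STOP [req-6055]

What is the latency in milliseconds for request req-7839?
445

To calculate latency:

1. Find REQUEST with id req-7839: 2024-08-18 08:08:12.437
2. Find RESPONSE with id req-7839: 2024-08-18 08:08:12.882
3. Latency: 2024-08-18 08:08:12.882 - 2024-08-18 08:08:12.437 = 445ms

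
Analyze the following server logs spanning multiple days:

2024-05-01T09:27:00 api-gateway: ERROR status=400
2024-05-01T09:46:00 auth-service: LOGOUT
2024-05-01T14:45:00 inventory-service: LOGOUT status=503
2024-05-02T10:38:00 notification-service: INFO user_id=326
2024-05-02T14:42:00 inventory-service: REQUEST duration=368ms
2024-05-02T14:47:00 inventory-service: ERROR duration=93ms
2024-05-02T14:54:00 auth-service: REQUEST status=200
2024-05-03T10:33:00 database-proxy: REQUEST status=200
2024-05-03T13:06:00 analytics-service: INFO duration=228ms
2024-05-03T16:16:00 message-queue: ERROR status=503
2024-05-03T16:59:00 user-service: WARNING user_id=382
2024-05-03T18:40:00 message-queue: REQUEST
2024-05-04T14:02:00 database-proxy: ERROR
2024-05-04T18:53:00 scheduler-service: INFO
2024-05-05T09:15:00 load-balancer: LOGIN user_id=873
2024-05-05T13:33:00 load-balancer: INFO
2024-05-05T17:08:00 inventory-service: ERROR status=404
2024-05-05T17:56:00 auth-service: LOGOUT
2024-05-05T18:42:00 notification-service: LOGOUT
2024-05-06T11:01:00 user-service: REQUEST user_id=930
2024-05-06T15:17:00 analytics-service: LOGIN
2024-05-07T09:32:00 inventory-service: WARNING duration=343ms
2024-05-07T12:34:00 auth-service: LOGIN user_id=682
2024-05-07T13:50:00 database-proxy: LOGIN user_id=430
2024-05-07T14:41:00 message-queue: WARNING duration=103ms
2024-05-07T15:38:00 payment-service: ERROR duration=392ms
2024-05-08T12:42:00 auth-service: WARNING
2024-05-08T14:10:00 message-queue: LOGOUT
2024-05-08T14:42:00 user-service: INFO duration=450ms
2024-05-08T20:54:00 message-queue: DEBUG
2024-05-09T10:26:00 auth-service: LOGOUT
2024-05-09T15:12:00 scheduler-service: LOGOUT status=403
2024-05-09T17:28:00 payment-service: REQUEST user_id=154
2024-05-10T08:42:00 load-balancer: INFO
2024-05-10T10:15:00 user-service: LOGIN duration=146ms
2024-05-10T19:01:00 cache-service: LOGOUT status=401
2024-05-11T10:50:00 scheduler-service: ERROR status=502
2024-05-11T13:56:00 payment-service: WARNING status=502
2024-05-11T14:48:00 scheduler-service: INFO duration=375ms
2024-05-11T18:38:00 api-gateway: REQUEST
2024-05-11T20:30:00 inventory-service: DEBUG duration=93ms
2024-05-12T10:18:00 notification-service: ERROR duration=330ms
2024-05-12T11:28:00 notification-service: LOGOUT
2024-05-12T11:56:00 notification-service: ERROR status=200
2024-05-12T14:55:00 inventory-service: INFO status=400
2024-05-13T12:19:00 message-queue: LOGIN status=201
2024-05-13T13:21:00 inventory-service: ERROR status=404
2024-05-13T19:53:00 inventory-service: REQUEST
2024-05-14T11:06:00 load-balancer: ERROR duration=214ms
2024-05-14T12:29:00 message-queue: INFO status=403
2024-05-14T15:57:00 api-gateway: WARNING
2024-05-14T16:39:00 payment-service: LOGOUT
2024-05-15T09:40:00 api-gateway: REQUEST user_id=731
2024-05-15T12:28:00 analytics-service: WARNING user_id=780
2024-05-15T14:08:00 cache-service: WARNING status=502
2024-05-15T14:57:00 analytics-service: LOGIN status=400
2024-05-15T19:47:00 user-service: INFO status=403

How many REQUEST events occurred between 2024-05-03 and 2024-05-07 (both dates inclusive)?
3

To filter by date range:

1. Date range: 2024-05-03 through 2024-05-07, both dates inclusive
2. Filter for REQUEST events whose date falls in this range
3. Count matching events: 3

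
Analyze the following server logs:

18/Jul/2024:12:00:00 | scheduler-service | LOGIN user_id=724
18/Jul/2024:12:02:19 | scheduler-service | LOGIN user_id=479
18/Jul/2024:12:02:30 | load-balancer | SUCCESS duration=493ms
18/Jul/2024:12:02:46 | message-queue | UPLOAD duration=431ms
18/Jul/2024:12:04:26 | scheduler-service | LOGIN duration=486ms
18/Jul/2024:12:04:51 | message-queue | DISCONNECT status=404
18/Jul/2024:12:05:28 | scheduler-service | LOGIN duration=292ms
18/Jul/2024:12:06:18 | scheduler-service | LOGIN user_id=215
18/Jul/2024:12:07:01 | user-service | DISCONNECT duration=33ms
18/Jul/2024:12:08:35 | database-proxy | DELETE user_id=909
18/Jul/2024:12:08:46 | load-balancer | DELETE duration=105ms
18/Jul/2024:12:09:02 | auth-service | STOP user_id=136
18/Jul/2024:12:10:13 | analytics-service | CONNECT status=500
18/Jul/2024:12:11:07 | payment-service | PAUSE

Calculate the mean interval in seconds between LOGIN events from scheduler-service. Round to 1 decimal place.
94.5

To calculate average interval:

1. Find all LOGIN events for scheduler-service in order
2. Calculate time gaps between consecutive events
3. Compute mean of gaps: 378 / 4 = 94.5 seconds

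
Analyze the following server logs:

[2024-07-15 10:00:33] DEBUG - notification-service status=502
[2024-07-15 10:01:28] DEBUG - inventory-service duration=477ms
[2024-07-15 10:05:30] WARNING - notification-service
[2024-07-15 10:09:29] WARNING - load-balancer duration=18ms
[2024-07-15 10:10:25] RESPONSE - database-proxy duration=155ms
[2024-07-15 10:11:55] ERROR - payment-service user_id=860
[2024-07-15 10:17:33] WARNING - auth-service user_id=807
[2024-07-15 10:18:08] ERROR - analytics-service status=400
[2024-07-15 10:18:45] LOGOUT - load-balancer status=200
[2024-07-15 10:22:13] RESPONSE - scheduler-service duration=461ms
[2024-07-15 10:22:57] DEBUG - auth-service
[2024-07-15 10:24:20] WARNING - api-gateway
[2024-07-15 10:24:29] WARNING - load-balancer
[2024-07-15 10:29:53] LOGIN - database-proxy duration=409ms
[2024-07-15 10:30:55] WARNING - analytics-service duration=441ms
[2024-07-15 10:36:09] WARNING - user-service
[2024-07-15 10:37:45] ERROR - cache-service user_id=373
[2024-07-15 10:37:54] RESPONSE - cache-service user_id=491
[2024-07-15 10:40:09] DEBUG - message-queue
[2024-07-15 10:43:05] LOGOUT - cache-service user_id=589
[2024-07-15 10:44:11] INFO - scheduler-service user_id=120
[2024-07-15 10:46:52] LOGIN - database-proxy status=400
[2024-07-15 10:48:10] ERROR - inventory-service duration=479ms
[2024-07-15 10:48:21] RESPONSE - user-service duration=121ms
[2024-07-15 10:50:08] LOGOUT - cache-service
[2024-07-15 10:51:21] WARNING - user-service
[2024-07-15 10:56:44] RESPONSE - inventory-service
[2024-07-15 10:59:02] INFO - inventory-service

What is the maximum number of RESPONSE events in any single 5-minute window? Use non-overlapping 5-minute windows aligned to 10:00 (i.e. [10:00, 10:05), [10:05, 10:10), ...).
1

To find the burst window:

1. Divide the log period into non-overlapping 5-minute windows starting at 10:00
2. Count RESPONSE events in each window
3. Find the window with maximum count
4. Maximum events in a window: 1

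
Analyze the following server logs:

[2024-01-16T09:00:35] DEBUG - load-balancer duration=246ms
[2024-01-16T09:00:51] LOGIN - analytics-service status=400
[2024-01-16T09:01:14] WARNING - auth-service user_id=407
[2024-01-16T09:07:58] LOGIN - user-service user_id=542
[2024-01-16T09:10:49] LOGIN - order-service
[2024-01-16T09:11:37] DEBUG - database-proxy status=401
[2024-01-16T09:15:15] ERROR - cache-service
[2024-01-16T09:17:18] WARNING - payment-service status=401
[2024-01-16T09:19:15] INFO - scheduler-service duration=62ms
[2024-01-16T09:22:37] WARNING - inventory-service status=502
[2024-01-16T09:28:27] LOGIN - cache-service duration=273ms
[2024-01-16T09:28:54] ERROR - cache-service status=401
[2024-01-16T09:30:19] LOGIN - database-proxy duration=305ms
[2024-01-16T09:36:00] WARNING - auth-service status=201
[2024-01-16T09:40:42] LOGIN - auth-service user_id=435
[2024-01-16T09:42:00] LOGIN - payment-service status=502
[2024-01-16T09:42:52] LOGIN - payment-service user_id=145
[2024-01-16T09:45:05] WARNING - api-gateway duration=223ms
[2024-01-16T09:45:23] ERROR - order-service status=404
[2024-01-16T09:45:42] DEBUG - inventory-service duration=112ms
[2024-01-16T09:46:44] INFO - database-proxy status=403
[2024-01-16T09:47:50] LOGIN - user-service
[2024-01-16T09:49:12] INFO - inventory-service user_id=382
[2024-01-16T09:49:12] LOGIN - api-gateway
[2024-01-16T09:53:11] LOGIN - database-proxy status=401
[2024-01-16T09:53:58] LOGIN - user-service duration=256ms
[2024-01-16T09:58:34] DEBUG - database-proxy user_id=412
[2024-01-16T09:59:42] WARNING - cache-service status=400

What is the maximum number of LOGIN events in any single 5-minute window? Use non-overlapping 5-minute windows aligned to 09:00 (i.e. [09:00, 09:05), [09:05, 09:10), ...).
3

To find the burst window:

1. Divide the log period into non-overlapping 5-minute windows starting at 09:00
2. Count LOGIN events in each window
3. Find the window with maximum count
4. Maximum events in a window: 3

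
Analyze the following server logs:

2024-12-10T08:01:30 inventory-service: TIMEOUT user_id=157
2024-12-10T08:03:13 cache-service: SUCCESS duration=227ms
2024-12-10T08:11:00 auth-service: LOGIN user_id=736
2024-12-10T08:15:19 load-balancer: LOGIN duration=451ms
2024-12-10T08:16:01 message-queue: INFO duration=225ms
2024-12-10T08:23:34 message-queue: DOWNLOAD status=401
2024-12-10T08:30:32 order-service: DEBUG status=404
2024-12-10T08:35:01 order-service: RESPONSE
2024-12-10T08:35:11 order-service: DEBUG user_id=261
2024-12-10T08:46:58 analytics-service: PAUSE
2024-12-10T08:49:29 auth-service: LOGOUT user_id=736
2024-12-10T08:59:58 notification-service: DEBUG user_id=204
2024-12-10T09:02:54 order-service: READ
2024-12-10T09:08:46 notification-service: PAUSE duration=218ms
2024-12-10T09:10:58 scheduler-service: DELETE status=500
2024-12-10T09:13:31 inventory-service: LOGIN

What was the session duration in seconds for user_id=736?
2309

To calculate session duration:

1. Find LOGIN event for user_id=736: 2024-12-10T08:11:00
2. Find LOGOUT event for user_id=736: 2024-12-10T08:49:29
3. Session duration: 2024-12-10T08:49:29 - 2024-12-10T08:11:00 = 2309 seconds (38 minutes)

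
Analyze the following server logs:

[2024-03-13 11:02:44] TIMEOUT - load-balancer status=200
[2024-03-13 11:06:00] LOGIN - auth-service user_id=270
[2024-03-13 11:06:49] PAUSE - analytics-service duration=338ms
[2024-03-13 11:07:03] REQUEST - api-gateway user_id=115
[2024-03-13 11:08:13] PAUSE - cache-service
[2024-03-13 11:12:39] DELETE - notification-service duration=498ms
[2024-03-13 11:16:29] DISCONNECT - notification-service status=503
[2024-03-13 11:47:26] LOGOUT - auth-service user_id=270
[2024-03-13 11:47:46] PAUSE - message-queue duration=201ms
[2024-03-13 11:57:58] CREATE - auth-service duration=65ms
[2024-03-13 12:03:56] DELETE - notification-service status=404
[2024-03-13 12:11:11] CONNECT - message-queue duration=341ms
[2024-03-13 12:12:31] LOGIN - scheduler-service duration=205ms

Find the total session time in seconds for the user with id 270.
2486

To calculate session duration:

1. Find LOGIN event for user_id=270: 2024-03-13 11:06:00
2. Find LOGOUT event for user_id=270: 2024-03-13 11:47:26
3. Session duration: 2024-03-13 11:47:26 - 2024-03-13 11:06:00 = 2486 seconds (41 minutes)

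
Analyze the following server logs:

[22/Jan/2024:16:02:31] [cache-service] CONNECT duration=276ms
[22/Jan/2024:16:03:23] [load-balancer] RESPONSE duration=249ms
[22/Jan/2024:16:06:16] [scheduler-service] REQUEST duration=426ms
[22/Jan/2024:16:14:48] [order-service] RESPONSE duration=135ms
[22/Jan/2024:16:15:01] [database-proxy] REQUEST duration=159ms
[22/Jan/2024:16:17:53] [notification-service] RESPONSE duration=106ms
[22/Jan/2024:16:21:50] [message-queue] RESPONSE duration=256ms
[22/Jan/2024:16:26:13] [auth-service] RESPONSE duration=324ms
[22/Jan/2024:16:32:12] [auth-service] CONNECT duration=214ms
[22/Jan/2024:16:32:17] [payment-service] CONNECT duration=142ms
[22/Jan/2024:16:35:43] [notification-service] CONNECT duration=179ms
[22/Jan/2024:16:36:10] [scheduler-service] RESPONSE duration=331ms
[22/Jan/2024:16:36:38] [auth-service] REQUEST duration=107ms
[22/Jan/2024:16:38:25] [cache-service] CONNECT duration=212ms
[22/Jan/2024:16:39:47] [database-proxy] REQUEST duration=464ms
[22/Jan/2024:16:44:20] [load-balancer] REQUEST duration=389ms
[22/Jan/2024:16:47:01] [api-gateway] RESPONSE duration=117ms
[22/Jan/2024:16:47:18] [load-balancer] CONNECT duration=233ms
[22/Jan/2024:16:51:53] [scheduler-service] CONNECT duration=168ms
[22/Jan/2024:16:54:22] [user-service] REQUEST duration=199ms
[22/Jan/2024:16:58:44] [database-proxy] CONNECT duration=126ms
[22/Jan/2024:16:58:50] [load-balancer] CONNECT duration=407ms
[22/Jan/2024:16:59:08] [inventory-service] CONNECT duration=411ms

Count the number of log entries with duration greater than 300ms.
7

To count timeouts:

1. Threshold: 300ms
2. Extract duration from each log entry
3. Count entries where duration > 300
4. Timeout count: 7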